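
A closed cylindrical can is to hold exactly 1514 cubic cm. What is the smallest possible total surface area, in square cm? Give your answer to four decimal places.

729.9030

With radius r and height h, πr²h = 1514 so h = 1514/(πr²), and S(r) = 2πr² + 2πrh = 2πr² + 2·1514/r.
S'(r) = 4πr − 2·1514/r² = 0 ⇒ r³ = 1514/(2π), so r ≈ 6.2227 and h = 2r ≈ 12.4455.
S''(r) = 4π + 4·1514/r³ > 0, so this is the minimum; S ≈ 729.9030.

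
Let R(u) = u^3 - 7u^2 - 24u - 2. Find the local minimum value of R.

R'(u) = 3u^2 - 14u - 24. Setting R'(u) = 0 gives u ∈ {-4/3, 6}.
Since R''(u) = 6u - 14, we get R''(-4/3) = -22 < 0 ⇒ local maximum; R''(6) = 22 > 0 ⇒ local minimum.
Thus R has its local minimum at u = 6, with value -182.

-182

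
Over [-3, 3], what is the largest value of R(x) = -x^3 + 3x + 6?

24

Differentiating, R'(x) = -3x^2 + 3; which vanishes at x = -1 and x = 1.
Evaluating at the critical points and endpoints: R(-3) = 24,  R(-1) = 4,  R(1) = 8,  R(3) = -12.
The maximum over the interval is 24, attained at x = -3.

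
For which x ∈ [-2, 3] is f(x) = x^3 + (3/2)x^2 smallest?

-2

The derivative is 3x^2 + 3x, which vanishes at x = -1 and x = 0.
Candidates: f(-2) = -2, f(-1) = 1/2, f(0) = 0, f(3) = 81/2.
So the minimum is f(-2) = -2.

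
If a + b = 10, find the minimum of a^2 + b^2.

50

With a + b = 10, a^2 + b^2 = a^2 + (10 − a)^2.
The derivative 2a − 2(10 − a) = 4a − 20 vanishes at a = 5; second derivative 4 > 0, a minimum.
The minimum is 2·(5)^2 = 50.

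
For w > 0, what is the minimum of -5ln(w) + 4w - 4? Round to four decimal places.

f'(w) = -5/w + 4 = 0 gives w = 5/4.
f''(w) = 5/w², which is positive for w > 0, so this is a local minimum.
f(5/4) = -5·ln(5/4) + 5 - 4 ≈ -0.1157.

-0.1157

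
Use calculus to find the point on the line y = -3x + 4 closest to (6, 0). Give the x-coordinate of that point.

9/5

Minimize D(x)^2 = (x - 6)^2 + (-3x + 4)^2.
d/dx[D^2] = 2(x - 6) + 2·(-3)·(-3x + 4) = 0 ⇒ x = 9/5.
Then y = -7/5 and the distance is √(98/5) ≈ 4.4272.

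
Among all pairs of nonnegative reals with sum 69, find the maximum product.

4761/4

With x + y = 69, the product is P(x) = x(69 − x).
P'(x) = 69 − 2x = 0 gives x = 69/2; P'' = −2 < 0, so this is the maximum.
P = 69/2·69/2 = 4761/4.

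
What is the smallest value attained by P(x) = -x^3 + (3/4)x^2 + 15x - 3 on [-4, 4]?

Differentiating, P'(x) = -3x^2 + (3/2)x + 15; which vanishes at x = -2 and x = 5/2.
Evaluating at the critical points and endpoints: P(-4) = 13,  P(-2) = -22,  P(5/2) = 377/16,  P(4) = 5.
So the minimum is P(-2) = -22.

-22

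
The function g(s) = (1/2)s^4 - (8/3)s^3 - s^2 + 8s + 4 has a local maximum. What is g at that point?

g'(s) = 2s^3 - 8s^2 - 2s + 8. Setting g'(s) = 0 gives s ∈ {-1, 1, 4}.
Since g''(s) = 6s^2 - 16s - 2, we get g''(-1) = 20 > 0 ⇒ local minimum; g''(1) = -12 < 0 ⇒ local maximum; g''(4) = 30 > 0 ⇒ local minimum.
Thus g has its local maximum at s = 1, with value 53/6.

53/6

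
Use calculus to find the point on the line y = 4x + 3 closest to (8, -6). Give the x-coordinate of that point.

-28/17

Minimize D(x)^2 = (x - 8)^2 + (4x + 9)^2.
d/dx[D^2] = 2(x - 8) + 2·4·(4x + 9) = 0 ⇒ x = -28/17.
Then y = -61/17 and the distance is √(1681/17) ≈ 9.9440.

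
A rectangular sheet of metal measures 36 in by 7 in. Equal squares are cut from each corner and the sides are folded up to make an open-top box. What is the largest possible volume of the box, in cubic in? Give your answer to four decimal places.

With cut size x, the volume is V(x) = x(36 − 2x)(7 − 2x) for 0 < x < 3.5.
V'(x) = 12x^2 − 172x + 252. Setting V'(x) = 0 gives x ≈ 1.6566 (the root in (0, 3.5)).
V''(x) = 24x − 172 is negative there, so this is the maximum; V ≈ 199.6364.

199.6364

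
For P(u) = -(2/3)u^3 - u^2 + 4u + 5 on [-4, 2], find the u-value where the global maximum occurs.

P'(u) = -2u^2 - 2u + 4, which vanishes at u = -2 and u = 1.
Evaluating at the critical points and endpoints: P(-4) = 47/3,  P(-2) = -5/3,  P(1) = 22/3,  P(2) = 11/3.
So the maximum is P(-4) = 47/3.

-4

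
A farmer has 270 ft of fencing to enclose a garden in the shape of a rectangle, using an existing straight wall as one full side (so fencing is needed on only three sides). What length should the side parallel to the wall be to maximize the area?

135

Let the sides perpendicular to the wall have length x and the parallel side y, so 2x + y = 270 and the area is A = xy = x(270 − 2x).
A'(x) = 270 − 4x = 0 gives x = 135/2, and A''(x) = −4 < 0 confirms a maximum.
Then y = 270 − 2·135/2 = 135 and A = 18225/2.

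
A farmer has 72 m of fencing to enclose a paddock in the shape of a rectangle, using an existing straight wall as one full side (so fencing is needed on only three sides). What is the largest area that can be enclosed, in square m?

Let the sides perpendicular to the wall have length x and the parallel side y, so 2x + y = 72 and the area is A = xy = x(72 − 2x).
A'(x) = 72 − 4x = 0 gives x = 18, and A''(x) = −4 < 0 confirms a maximum.
Then y = 72 − 2·18 = 36 and A = 648.

648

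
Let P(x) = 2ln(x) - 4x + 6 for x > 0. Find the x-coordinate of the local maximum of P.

P'(x) = 2/x − 4 = 0 gives x = 1/2.
P''(x) = -2/x², which is negative for x > 0, so this is a local maximum.
P(1/2) = 2·ln(1/2) - 2 + 6 ≈ 2.6137.

1/2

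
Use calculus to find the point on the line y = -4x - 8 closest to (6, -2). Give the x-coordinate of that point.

-18/17

Minimize D(x)^2 = (x - 6)^2 + (-4x - 6)^2.
d/dx[D^2] = 2(x - 6) + 2·(-4)·(-4x - 6) = 0 ⇒ x = -18/17.
Then y = -64/17 and the distance is √(900/17) ≈ 7.2761.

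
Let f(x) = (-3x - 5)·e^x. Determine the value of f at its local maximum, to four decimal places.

By the product rule, f'(x) = (-3x - 8)·e^x. Since e^x > 0, the only critical point is x = -8/3.
f''(-8/3) has the same sign as -3 < 0, so this is a local maximum.
f(-8/3) = (3)·e^(-8/3) ≈ 0.2085.

0.2085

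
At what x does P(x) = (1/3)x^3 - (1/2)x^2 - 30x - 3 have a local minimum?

6

P'(x) = x^2 - x - 30. Setting P'(x) = 0 gives x ∈ {-5, 6}.
P''(x) = 2x - 1. P''(-5) = -11 < 0 ⇒ local maximum; P''(6) = 11 > 0 ⇒ local minimum.
So the local minimum value is P(6) = -129.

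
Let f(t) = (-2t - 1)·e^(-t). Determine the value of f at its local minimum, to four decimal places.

-1.2131

Differentiating with the product rule gives f'(t) = (2t - 1)·e^(-t). Since e^(-t) > 0, the only critical point is t = 1/2.
f''(1/2) has the same sign as 2 > 0, so this is a local minimum.
f(1/2) = (-2)·e^(-1/2) ≈ -1.2131.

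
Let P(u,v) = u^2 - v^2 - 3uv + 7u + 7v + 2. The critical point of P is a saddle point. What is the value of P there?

173/13

∂P/∂u = 2u - 3v + 7 = 0 and ∂P/∂v = -3u - 2v + 7 = 0, so (u, v) = (7/13, 35/13).
The Hessian has P_{uu} = 2, P_{vv} = -2, P_{uv} = -3, giving D = -13 < 0, so the point is a saddle point.
P(7/13, 35/13) = 173/13.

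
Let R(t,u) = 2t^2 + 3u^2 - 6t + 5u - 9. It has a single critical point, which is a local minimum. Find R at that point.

∂R/∂t = 4t - 6 = 0 and ∂R/∂u = 6u + 5 = 0, so (t, u) = (3/2, -5/6).
The Hessian has R_{tt} = 4, R_{uu} = 6, R_{tu} = 0, giving D = 24 > 0 with R_{tt} > 0, so the point is a local minimum.
R(3/2, -5/6) = -187/12.

-187/12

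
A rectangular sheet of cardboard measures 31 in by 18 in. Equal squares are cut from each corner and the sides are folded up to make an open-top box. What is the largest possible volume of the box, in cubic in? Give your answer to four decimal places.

925.6317

With cut size x, the volume is V(x) = x(31 − 2x)(18 − 2x) for 0 < x < 9.
V'(x) = 12x^2 − 196x + 558. Setting V'(x) = 0 gives x ≈ 3.6728 (the root in (0, 9)).
V''(x) = 24x − 196 is negative there, so this is the maximum; V ≈ 925.6317.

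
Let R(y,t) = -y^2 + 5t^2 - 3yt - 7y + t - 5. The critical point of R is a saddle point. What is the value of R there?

78/29

∂R/∂y = -2y - 3t - 7 = 0 and ∂R/∂t = -3y + 10t + 1 = 0, so (y, t) = (-67/29, -23/29).
The Hessian has R_{yy} = -2, R_{tt} = 10, R_{yt} = -3, giving D = -29 < 0, so the point is a saddle point.
R(-67/29, -23/29) = 78/29.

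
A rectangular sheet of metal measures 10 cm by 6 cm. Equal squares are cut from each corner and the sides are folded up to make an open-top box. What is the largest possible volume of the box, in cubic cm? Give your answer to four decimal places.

32.8353

With cut size x, the volume is V(x) = x(10 − 2x)(6 − 2x) for 0 < x < 3.
V'(x) = 12x^2 − 64x + 60. Setting V'(x) = 0 gives x ≈ 1.2137 (the root in (0, 3)).
V''(x) = 24x − 64 is negative there, so this is the maximum; V ≈ 32.8353.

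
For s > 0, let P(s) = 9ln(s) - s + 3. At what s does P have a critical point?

9

P'(s) = 9/s − 1 = 0 gives s = 9.
P''(s) = -9/s², which is negative for s > 0, so this is a local maximum.
P(9) = 9·ln(9) - 9 + 3 ≈ 13.7750.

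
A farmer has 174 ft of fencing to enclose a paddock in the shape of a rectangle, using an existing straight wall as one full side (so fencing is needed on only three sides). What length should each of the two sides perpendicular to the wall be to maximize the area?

Let the sides perpendicular to the wall have length x and the parallel side y, so 2x + y = 174 and the area is A = xy = x(174 − 2x).
A'(x) = 174 − 4x = 0 gives x = 87/2, and A''(x) = −4 < 0 confirms a maximum.
Then y = 174 − 2·87/2 = 87 and A = 7569/2.

87/2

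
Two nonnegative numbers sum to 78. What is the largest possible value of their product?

1521

With x + y = 78, the product is P(x) = x(78 − x).
P'(x) = 78 − 2x = 0 gives x = 39; P'' = −2 < 0, so this is the maximum.
P = 39·39 = 1521.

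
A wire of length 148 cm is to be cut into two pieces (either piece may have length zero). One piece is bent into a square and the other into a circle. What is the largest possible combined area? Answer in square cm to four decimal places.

Let x be the length used for the square. Square side x/4; circle radius (148−x)/(2π).
A(x) = (x/4)² + π·((148−x)/(2π))² = x²/16 + (148−x)²/(4π) for 0 ≤ x ≤ 148. A'(x) = x/8 − (148−x)/(2π) = 0 gives x = 4·148/(π+4) ≈ 82.8947.
A'' > 0, so the interior critical point is a minimum; the maximum is at an endpoint. A(0) = 1743.0649 and A(148) = 1369.0000, so the largest area is 1743.0649.

1743.0649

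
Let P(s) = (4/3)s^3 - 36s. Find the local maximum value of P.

72

P'(s) = 4s^2 - 36 = 0 at s = -3, 3.
Since P''(s) = 8s, we get P''(-3) = -24 < 0 ⇒ local maximum; P''(3) = 24 > 0 ⇒ local minimum.
So the local maximum value is P(-3) = 72.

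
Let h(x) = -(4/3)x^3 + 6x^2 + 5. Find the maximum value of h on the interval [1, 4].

23

h'(x) = -4x^2 + 12x, whose only zero in [1, 4] is x = 3.
Compare values at every candidate in [1, 4]: h(1) = 29/3; h(3) = 23; h(4) = 47/3.
So the maximum is h(3) = 23.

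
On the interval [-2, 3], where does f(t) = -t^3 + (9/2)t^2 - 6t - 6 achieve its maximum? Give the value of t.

-2

The derivative is -3t^2 + 9t - 6, which vanishes at t = 1 and t = 2.
Candidates: f(-2) = 32, f(1) = -17/2, f(2) = -8, f(3) = -21/2.
The maximum over the interval is 32, attained at t = -2.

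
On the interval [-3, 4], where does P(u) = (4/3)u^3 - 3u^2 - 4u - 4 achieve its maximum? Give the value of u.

4

P'(u) = 4u^2 - 6u - 4, which vanishes at u = -1/2 and u = 2.
Evaluating at the critical points and endpoints: P(-3) = -55,  P(-1/2) = -35/12,  P(2) = -40/3,  P(4) = 52/3.
So the maximum is P(4) = 52/3.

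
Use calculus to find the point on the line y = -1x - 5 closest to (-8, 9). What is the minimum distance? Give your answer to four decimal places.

4.2426

Minimize D(x)^2 = (x + 8)^2 + (-x - 14)^2.
d/dx[D^2] = 2(x + 8) + 2·(-1)·(-x - 14) = 0 ⇒ x = -11.
Then y = 6 and the distance is √(18) ≈ 4.2426.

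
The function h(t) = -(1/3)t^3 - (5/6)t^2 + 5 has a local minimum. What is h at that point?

h'(t) = -t^2 - (5/3)t = 0 at t = -5/3, 0.
h''(t) = -2t - 5/3. h''(-5/3) = 5/3 > 0 ⇒ local minimum; h''(0) = -5/3 < 0 ⇒ local maximum.
Thus h has its local minimum at t = -5/3, with value 685/162.

685/162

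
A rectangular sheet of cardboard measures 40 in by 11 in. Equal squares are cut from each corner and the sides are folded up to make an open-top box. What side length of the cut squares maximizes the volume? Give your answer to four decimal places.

With cut size x, the volume is V(x) = x(40 − 2x)(11 − 2x) for 0 < x < 5.5.
V'(x) = 12x^2 − 204x + 440. Setting V'(x) = 0 gives x ≈ 2.5348 (the root in (0, 5.5)).
V''(x) = 24x − 204 is negative there, so this is the maximum; V ≈ 525.0870.

2.5348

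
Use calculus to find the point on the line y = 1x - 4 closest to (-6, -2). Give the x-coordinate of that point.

-2

Minimize D(x)^2 = (x + 6)^2 + (x - 2)^2.
d/dx[D^2] = 2(x + 6) + 2·1·(x - 2) = 0 ⇒ x = -2.
Then y = -6 and the distance is √(32) ≈ 5.6569.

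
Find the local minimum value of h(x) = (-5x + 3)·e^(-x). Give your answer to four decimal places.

-1.0095

By the product rule, h'(x) = (5x - 8)·e^(-x). Since e^(-x) > 0, the only critical point is x = 8/5.
h''(8/5) has the same sign as 5 > 0, so this is a local minimum.
h(8/5) = (-5)·e^(-8/5) ≈ -1.0095.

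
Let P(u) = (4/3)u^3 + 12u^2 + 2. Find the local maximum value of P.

Critical points: P'(u) = 4u^2 + 24u vanishes at u = -6, 0.
Since P''(u) = 8u + 24, we get P''(-6) = -24 < 0 ⇒ local maximum; P''(0) = 24 > 0 ⇒ local minimum.
The local maximum is P(-6) = 146.

146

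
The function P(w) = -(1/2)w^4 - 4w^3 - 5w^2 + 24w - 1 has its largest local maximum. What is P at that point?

27/2

P'(w) = -2w^3 - 12w^2 - 10w + 24. Setting P'(w) = 0 gives w ∈ {-4, -3, 1}.
Since P''(w) = -6w^2 - 24w - 10, we get P''(-4) = -10 < 0 ⇒ local maximum; P''(-3) = 8 > 0 ⇒ local minimum; P''(1) = -40 < 0 ⇒ local maximum.
So the largest local maximum value is P(1) = 27/2.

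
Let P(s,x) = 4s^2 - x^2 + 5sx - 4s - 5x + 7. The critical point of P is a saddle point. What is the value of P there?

271/41

∂P/∂s = 8s + 5x - 4 = 0 and ∂P/∂x = 5s - 2x - 5 = 0, so (s, x) = (33/41, -20/41).
The Hessian has P_{ss} = 8, P_{xx} = -2, P_{sx} = 5, giving D = -41 < 0, so the point is a saddle point.
P(33/41, -20/41) = 271/41.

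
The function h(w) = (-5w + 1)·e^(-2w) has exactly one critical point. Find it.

Differentiating with the product rule gives h'(w) = (10w - 7)·e^(-2w). Since e^(-2w) > 0, the only critical point is w = 7/10.
h''(7/10) has the same sign as 10 > 0, so this is a local minimum.
h(7/10) = (-5/2)·e^(-7/5) ≈ -0.6165.

7/10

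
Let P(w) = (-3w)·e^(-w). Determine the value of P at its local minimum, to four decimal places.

By the product rule, P'(w) = (3w - 3)·e^(-w). Since e^(-w) > 0, the only critical point is w = 1.
P''(1) has the same sign as 3 > 0, so this is a local minimum.
P(1) = (-3)·e^(-1) ≈ -1.1036.

-1.1036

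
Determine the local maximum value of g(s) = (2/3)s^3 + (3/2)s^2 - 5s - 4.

179/24

Critical points: g'(s) = 2s^2 + 3s - 5 vanishes at s = -5/2, 1.
Since g''(s) = 4s + 3, we get g''(-5/2) = -7 < 0 ⇒ local maximum; g''(1) = 7 > 0 ⇒ local minimum.
Thus g has its local maximum at s = -5/2, with value 179/24.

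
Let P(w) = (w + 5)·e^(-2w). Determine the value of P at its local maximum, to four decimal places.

By the product rule, P'(w) = (-2w - 9)·e^(-2w). Since e^(-2w) > 0, the only critical point is w = -9/2.
P''(-9/2) has the same sign as -2 < 0, so this is a local maximum.
P(-9/2) = (1/2)·e^(9) ≈ 4051.5420.

4051.5420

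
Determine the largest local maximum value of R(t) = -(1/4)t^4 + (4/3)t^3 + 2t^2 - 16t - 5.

61/3

R'(t) = -t^3 + 4t^2 + 4t - 16. Setting R'(t) = 0 gives t ∈ {-2, 2, 4}.
Since R''(t) = -3t^2 + 8t + 4, we get R''(-2) = -24 < 0 ⇒ local maximum; R''(2) = 8 > 0 ⇒ local minimum; R''(4) = -12 < 0 ⇒ local maximum.
Thus R has its largest local maximum at t = -2, with value 61/3.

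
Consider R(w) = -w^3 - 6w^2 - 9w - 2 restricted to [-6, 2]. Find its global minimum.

Differentiating, R'(w) = -3w^2 - 12w - 9; which vanishes at w = -3 and w = -1.
Compare values at every candidate in [-6, 2]: R(-6) = 52,  R(-3) = -2,  R(-1) = 2,  R(2) = -52.
Hence the absolute minimum is -52 at w = 2.

-52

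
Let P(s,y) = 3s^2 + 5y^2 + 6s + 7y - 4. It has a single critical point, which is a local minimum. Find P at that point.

-189/20

∂P/∂s = 6s + 6 = 0 and ∂P/∂y = 10y + 7 = 0, so (s, y) = (-1, -7/10).
The Hessian has P_{ss} = 6, P_{yy} = 10, P_{sy} = 0, giving D = 60 > 0 with P_{ss} > 0, so the point is a local minimum.
P(-1, -7/10) = -189/20.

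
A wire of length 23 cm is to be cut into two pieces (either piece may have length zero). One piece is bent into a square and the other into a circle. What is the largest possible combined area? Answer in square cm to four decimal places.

42.0965

Let x be the length used for the square. Square side x/4; circle radius (23−x)/(2π).
A(x) = (x/4)² + π·((23−x)/(2π))² = x²/16 + (23−x)²/(4π) for 0 ≤ x ≤ 23. A'(x) = x/8 − (23−x)/(2π) = 0 gives x = 4·23/(π+4) ≈ 12.8823.
A'' > 0, so the interior critical point is a minimum; the maximum is at an endpoint. A(0) = 42.0965 and A(23) = 33.0625, so the largest area is 42.0965.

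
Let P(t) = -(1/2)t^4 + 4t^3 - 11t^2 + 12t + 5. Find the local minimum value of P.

9

Critical points: P'(t) = -2t^3 + 12t^2 - 22t + 12 vanishes at t = 1, 2, 3.
P''(t) = -6t^2 + 24t - 22. P''(1) = -4 < 0 ⇒ local maximum; P''(2) = 2 > 0 ⇒ local minimum; P''(3) = -4 < 0 ⇒ local maximum.
The local minimum is P(2) = 9.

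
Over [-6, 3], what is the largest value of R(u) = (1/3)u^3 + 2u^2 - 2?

25

R'(u) = u^2 + 4u, which vanishes at u = -4 and u = 0.
Evaluating at the critical points and endpoints: R(-6) = -2; R(-4) = 26/3; R(0) = -2; R(3) = 25.
Hence the absolute maximum is 25 at u = 3.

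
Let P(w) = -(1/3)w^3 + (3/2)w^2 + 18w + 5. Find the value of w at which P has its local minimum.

P'(w) = -w^2 + 3w + 18 = 0 at w = -3, 6.
P''(w) = -2w + 3. P''(-3) = 9 > 0 ⇒ local minimum; P''(6) = -9 < 0 ⇒ local maximum.
So the local minimum value is P(-3) = -53/2.

-3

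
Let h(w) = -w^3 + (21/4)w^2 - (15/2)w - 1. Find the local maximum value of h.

-41/16

h'(w) = -3w^2 + (21/2)w - 15/2 = 0 at w = 1, 5/2.
Since h''(w) = -6w + 21/2, we get h''(1) = 9/2 > 0 ⇒ local minimum; h''(5/2) = -9/2 < 0 ⇒ local maximum.
So the local maximum value is h(5/2) = -41/16.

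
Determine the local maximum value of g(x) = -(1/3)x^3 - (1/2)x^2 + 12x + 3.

51/2

Critical points: g'(x) = -x^2 - x + 12 vanishes at x = -4, 3.
Since g''(x) = -2x - 1, we get g''(-4) = 7 > 0 ⇒ local minimum; g''(3) = -7 < 0 ⇒ local maximum.
Thus g has its local maximum at x = 3, with value 51/2.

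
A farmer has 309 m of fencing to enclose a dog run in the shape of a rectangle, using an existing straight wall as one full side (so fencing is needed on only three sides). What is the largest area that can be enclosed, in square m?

95481/8

Let the sides perpendicular to the wall have length x and the parallel side y, so 2x + y = 309 and the area is A = xy = x(309 − 2x).
A'(x) = 309 − 4x = 0 gives x = 309/4, and A''(x) = −4 < 0 confirms a maximum.
Then y = 309 − 2·309/4 = 309/2 and A = 95481/8.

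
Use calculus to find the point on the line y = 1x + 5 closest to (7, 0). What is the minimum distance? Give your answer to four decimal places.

8.4853

Minimize D(x)^2 = (x - 7)^2 + (x + 5)^2.
d/dx[D^2] = 2(x - 7) + 2·1·(x + 5) = 0 ⇒ x = 1.
Then y = 6 and the distance is √(72) ≈ 8.4853.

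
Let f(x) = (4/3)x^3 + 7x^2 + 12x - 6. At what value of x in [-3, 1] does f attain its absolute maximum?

1

The derivative is 4x^2 + 14x + 12, which vanishes at x = -2 and x = -3/2.
Evaluating at the critical points and endpoints: f(-3) = -15; f(-2) = -38/3; f(-3/2) = -51/4; f(1) = 43/3.
So the maximum is f(1) = 43/3.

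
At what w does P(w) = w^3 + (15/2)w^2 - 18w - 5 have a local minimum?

P'(w) = 3w^2 + 15w - 18. Setting P'(w) = 0 gives w ∈ {-6, 1}.
Second-derivative test with P''(w) = 6w + 15: P''(-6) = -21 < 0 ⇒ local maximum; P''(1) = 21 > 0 ⇒ local minimum.
Thus P has its local minimum at w = 1, with value -29/2.

1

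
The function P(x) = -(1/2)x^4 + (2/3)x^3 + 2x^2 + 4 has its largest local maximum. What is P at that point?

28/3

Critical points: P'(x) = -2x^3 + 2x^2 + 4x vanishes at x = -1, 0, 2.
P''(x) = -6x^2 + 4x + 4. P''(-1) = -6 < 0 ⇒ local maximum; P''(0) = 4 > 0 ⇒ local minimum; P''(2) = -12 < 0 ⇒ local maximum.
So the largest local maximum value is P(2) = 28/3.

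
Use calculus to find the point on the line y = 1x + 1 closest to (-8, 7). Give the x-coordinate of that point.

Minimize D(x)^2 = (x + 8)^2 + (x - 6)^2.
d/dx[D^2] = 2(x + 8) + 2·1·(x - 6) = 0 ⇒ x = -1.
Then y = 0 and the distance is √(98) ≈ 9.8995.

-1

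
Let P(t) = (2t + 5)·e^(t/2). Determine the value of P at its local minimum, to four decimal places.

-0.4216

Differentiating with the product rule gives P'(t) = (t + 9/2)·e^(t/2). Since e^(t/2) > 0, the only critical point is t = -9/2.
P''(-9/2) has the same sign as 1 > 0, so this is a local minimum.
P(-9/2) = (-4)·e^(-9/4) ≈ -0.4216.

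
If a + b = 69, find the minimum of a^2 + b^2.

4761/2

With a + b = 69, a^2 + b^2 = a^2 + (69 − a)^2.
The derivative 2a − 2(69 − a) = 4a − 138 vanishes at a = 69/2; second derivative 4 > 0, a minimum.
The minimum is 2·(69/2)^2 = 4761/2.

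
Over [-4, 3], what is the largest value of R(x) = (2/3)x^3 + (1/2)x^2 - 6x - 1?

Differentiating, R'(x) = 2x^2 + x - 6; which vanishes at x = -2 and x = 3/2.
Candidates: R(-4) = -35/3,  R(-2) = 23/3,  R(3/2) = -53/8,  R(3) = 7/2.
So the maximum is R(-2) = 23/3.

23/3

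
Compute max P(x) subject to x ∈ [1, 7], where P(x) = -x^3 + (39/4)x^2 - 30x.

-85/4

The derivative is -3x^2 + (39/2)x - 30, which vanishes at x = 5/2 and x = 4.
Evaluating at the critical points and endpoints: P(1) = -85/4,  P(5/2) = -475/16,  P(4) = -28,  P(7) = -301/4.
Hence the absolute maximum is -85/4 at x = 1.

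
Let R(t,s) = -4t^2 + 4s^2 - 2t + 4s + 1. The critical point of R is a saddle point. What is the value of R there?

∂R/∂t = -8t - 2 = 0 and ∂R/∂s = 8s + 4 = 0, so (t, s) = (-1/4, -1/2).
The Hessian has R_{tt} = -8, R_{ss} = 8, R_{ts} = 0, giving D = -64 < 0, so the point is a saddle point.
R(-1/4, -1/2) = 1/4.

1/4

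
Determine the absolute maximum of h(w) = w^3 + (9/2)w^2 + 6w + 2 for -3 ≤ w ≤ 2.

40

h'(w) = 3w^2 + 9w + 6, which vanishes at w = -2 and w = -1.
Evaluating at the critical points and endpoints: h(-3) = -5/2,  h(-2) = 0,  h(-1) = -1/2,  h(2) = 40.
So the maximum is h(2) = 40.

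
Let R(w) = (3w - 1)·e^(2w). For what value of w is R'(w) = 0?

-1/6

Differentiating with the product rule gives R'(w) = (6w + 1)·e^(2w). Since e^(2w) > 0, the only critical point is w = -1/6.
R''(-1/6) has the same sign as 6 > 0, so this is a local minimum.
R(-1/6) = (-3/2)·e^(-1/3) ≈ -1.0748.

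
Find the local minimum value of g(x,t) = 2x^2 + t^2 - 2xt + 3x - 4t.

∂g/∂x = 4x - 2t + 3 = 0 and ∂g/∂t = -2x + 2t - 4 = 0, so (x, t) = (1/2, 5/2).
The Hessian has g_{xx} = 4, g_{tt} = 2, g_{xt} = -2, giving D = 4 > 0 with g_{xx} > 0, so the point is a local minimum.
g(1/2, 5/2) = -17/4.

-17/4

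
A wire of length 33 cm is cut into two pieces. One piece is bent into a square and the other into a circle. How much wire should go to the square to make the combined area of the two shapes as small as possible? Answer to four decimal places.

18.4833

Let x be the length used for the square. Square side x/4; circle radius (33−x)/(2π).
A(x) = (x/4)² + π·((33−x)/(2π))² = x²/16 + (33−x)²/(4π) for 0 ≤ x ≤ 33. A'(x) = x/8 − (33−x)/(2π) = 0 gives x = 4·33/(π+4) ≈ 18.4833.
A'' = 1/8 + 1/(2π) > 0, so this gives the minimum combined area; x ≈ 18.4833 cm to the square.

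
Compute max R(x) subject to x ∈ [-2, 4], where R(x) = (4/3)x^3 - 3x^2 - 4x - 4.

52/3

The derivative is 4x^2 - 6x - 4, which vanishes at x = -1/2 and x = 2.
Evaluating at the critical points and endpoints: R(-2) = -56/3,  R(-1/2) = -35/12,  R(2) = -40/3,  R(4) = 52/3.
Hence the absolute maximum is 52/3 at x = 4.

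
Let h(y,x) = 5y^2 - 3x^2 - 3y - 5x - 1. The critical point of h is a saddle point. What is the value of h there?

∂h/∂y = 10y - 3 = 0 and ∂h/∂x = -6x - 5 = 0, so (y, x) = (3/10, -5/6).
The Hessian has h_{yy} = 10, h_{xx} = -6, h_{yx} = 0, giving D = -60 < 0, so the point is a saddle point.
h(3/10, -5/6) = 19/30.

19/30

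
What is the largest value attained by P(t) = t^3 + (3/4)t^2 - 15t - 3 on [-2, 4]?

22

Differentiating, P'(t) = 3t^2 + (3/2)t - 15; whose only zero in [-2, 4] is t = 2.
Compare values at every candidate in [-2, 4]: P(-2) = 22, P(2) = -22, P(4) = 13.
The maximum over the interval is 22, attained at t = -2.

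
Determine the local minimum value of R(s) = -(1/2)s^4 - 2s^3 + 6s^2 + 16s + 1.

-15/2

R'(s) = -2s^3 - 6s^2 + 12s + 16 = 0 at s = -4, -1, 2.
Since R''(s) = -6s^2 - 12s + 12, we get R''(-4) = -36 < 0 ⇒ local maximum; R''(-1) = 18 > 0 ⇒ local minimum; R''(2) = -36 < 0 ⇒ local maximum.
Thus R has its local minimum at s = -1, with value -15/2.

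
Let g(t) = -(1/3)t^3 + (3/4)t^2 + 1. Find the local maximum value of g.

25/16

g'(t) = -t^2 + (3/2)t = 0 at t = 0, 3/2.
Second-derivative test with g''(t) = -2t + 3/2: g''(0) = 3/2 > 0 ⇒ local minimum; g''(3/2) = -3/2 < 0 ⇒ local maximum.
So the local maximum value is g(3/2) = 25/16.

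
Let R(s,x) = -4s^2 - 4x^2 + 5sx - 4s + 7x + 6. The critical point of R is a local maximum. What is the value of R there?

118/13

∂R/∂s = -8s + 5x - 4 = 0 and ∂R/∂x = 5s - 8x + 7 = 0, so (s, x) = (1/13, 12/13).
The Hessian has R_{ss} = -8, R_{xx} = -8, R_{sx} = 5, giving D = 39 > 0 with R_{ss} < 0, so the point is a local maximum.
R(1/13, 12/13) = 118/13.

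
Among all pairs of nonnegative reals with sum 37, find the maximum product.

With x + y = 37, the product is P(x) = x(37 − x).
P'(x) = 37 − 2x = 0 gives x = 37/2; P'' = −2 < 0, so this is the maximum.
P = 37/2·37/2 = 1369/4.

1369/4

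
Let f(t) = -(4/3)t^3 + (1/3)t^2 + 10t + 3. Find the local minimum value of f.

-27/4

Critical points: f'(t) = -4t^2 + (2/3)t + 10 vanishes at t = -3/2, 5/3.
f''(t) = -8t + 2/3. f''(-3/2) = 38/3 > 0 ⇒ local minimum; f''(5/3) = -38/3 < 0 ⇒ local maximum.
The local minimum is f(-3/2) = -27/4.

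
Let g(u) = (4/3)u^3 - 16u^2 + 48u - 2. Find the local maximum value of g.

122/3

g'(u) = 4u^2 - 32u + 48 = 0 at u = 2, 6.
Since g''(u) = 8u - 32, we get g''(2) = -16 < 0 ⇒ local maximum; g''(6) = 16 > 0 ⇒ local minimum.
The local maximum is g(2) = 122/3.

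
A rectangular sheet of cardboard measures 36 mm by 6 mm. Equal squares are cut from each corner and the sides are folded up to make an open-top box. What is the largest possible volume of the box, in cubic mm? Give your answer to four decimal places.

With cut size x, the volume is V(x) = x(36 − 2x)(6 − 2x) for 0 < x < 3.
V'(x) = 12x^2 − 168x + 216. Setting V'(x) = 0 gives x ≈ 1.4322 (the root in (0, 3)).
V''(x) = 24x − 168 is negative there, so this is the maximum; V ≈ 148.8056.

148.8056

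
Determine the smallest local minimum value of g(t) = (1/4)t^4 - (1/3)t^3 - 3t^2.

-63/4

g'(t) = t^3 - t^2 - 6t. Setting g'(t) = 0 gives t ∈ {-2, 0, 3}.
Since g''(t) = 3t^2 - 2t - 6, we get g''(-2) = 10 > 0 ⇒ local minimum; g''(0) = -6 < 0 ⇒ local maximum; g''(3) = 15 > 0 ⇒ local minimum.
So the smallest local minimum value is g(3) = -63/4.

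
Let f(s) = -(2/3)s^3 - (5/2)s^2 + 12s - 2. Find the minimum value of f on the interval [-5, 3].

-142/3

f'(s) = -2s^2 - 5s + 12, which vanishes at s = -4 and s = 3/2.
Compare values at every candidate in [-5, 3]: f(-5) = -247/6; f(-4) = -142/3; f(3/2) = 65/8; f(3) = -13/2.
So the minimum is f(-4) = -142/3.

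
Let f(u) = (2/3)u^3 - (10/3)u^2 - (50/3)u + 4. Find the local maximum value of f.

f'(u) = 2u^2 - (20/3)u - 50/3. Setting f'(u) = 0 gives u ∈ {-5/3, 5}.
Second-derivative test with f''(u) = 4u - 20/3: f''(-5/3) = -40/3 < 0 ⇒ local maximum; f''(5) = 40/3 > 0 ⇒ local minimum.
So the local maximum value is f(-5/3) = 1574/81.

1574/81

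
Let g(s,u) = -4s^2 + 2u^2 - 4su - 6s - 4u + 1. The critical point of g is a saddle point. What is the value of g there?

19/6

∂g/∂s = -8s - 4u - 6 = 0 and ∂g/∂u = -4s + 4u - 4 = 0, so (s, u) = (-5/6, 1/6).
The Hessian has g_{ss} = -8, g_{uu} = 4, g_{su} = -4, giving D = -48 < 0, so the point is a saddle point.
g(-5/6, 1/6) = 19/6.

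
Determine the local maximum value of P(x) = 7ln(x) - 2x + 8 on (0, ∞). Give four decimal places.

P'(x) = 7/x − 2 = 0 gives x = 7/2.
P''(x) = -7/x², which is negative for x > 0, so this is a local maximum.
P(7/2) = 7·ln(7/2) - 7 + 8 ≈ 9.7693.

9.7693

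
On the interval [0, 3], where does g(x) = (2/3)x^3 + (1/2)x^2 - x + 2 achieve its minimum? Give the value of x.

1/2

The derivative is 2x^2 + x - 1, whose only zero in [0, 3] is x = 1/2.
Candidates: g(0) = 2; g(1/2) = 41/24; g(3) = 43/2.
So the minimum is g(1/2) = 41/24.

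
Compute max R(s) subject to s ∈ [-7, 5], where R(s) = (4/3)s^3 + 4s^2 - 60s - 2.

694/3

Differentiating, R'(s) = 4s^2 + 8s - 60; which vanishes at s = -5 and s = 3.
Compare values at every candidate in [-7, 5]: R(-7) = 470/3, R(-5) = 694/3, R(3) = -110, R(5) = -106/3.
Hence the absolute maximum is 694/3 at s = -5.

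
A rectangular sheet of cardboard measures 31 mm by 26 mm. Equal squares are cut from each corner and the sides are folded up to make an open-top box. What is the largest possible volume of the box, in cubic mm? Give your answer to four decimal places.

1685.2332

With cut size x, the volume is V(x) = x(31 − 2x)(26 − 2x) for 0 < x < 13.
V'(x) = 12x^2 − 228x + 806. Setting V'(x) = 0 gives x ≈ 4.6955 (the root in (0, 13)).
V''(x) = 24x − 228 is negative there, so this is the maximum; V ≈ 1685.2332.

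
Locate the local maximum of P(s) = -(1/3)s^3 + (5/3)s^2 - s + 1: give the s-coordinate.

P'(s) = -s^2 + (10/3)s - 1 = 0 at s = 1/3, 3.
Second-derivative test with P''(s) = -2s + 10/3: P''(1/3) = 8/3 > 0 ⇒ local minimum; P''(3) = -8/3 < 0 ⇒ local maximum.
The local maximum is P(3) = 4.

3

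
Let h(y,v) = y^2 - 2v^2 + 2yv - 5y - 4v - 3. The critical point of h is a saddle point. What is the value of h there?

∂h/∂y = 2y + 2v - 5 = 0 and ∂h/∂v = 2y - 4v - 4 = 0, so (y, v) = (7/3, 1/6).
The Hessian has h_{yy} = 2, h_{vv} = -4, h_{yv} = 2, giving D = -12 < 0, so the point is a saddle point.
h(7/3, 1/6) = -55/6.

-55/6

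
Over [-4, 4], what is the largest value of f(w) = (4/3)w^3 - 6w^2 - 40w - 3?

127/3

The derivative is 4w^2 - 12w - 40, whose only zero in [-4, 4] is w = -2.
Candidates: f(-4) = -73/3, f(-2) = 127/3, f(4) = -521/3.
So the maximum is f(-2) = 127/3.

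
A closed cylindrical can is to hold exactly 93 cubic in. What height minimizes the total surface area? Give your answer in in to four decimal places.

4.9106

With radius r and height h, πr²h = 93 so h = 93/(πr²), and S(r) = 2πr² + 2πrh = 2πr² + 2·93/r.
S'(r) = 4πr − 2·93/r² = 0 ⇒ r³ = 93/(2π), so r ≈ 2.4553 and h = 2r ≈ 4.9106.
S''(r) = 4π + 4·93/r³ > 0, so this is the minimum; S ≈ 113.6327.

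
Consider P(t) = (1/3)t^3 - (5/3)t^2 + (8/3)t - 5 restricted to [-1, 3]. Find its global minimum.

-29/3

P'(t) = t^2 - (10/3)t + 8/3, which vanishes at t = 4/3 and t = 2.
Compare values at every candidate in [-1, 3]: P(-1) = -29/3, P(4/3) = -293/81, P(2) = -11/3, P(3) = -3.
Hence the absolute minimum is -29/3 at t = -1.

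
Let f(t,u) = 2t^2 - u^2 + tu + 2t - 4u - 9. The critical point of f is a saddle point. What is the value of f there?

-5

∂f/∂t = 4t + u + 2 = 0 and ∂f/∂u = t - 2u - 4 = 0, so (t, u) = (0, -2).
The Hessian has f_{tt} = 4, f_{uu} = -2, f_{tu} = 1, giving D = -9 < 0, so the point is a saddle point.
f(0, -2) = -5.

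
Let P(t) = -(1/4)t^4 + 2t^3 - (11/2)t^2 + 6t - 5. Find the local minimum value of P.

Critical points: P'(t) = -t^3 + 6t^2 - 11t + 6 vanishes at t = 1, 2, 3.
Since P''(t) = -3t^2 + 12t - 11, we get P''(1) = -2 < 0 ⇒ local maximum; P''(2) = 1 > 0 ⇒ local minimum; P''(3) = -2 < 0 ⇒ local maximum.
So the local minimum value is P(2) = -3.

-3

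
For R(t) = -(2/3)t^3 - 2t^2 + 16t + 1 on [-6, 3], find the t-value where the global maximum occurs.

2

Differentiating, R'(t) = -2t^2 - 4t + 16; which vanishes at t = -4 and t = 2.
Candidates: R(-6) = -23; R(-4) = -157/3; R(2) = 59/3; R(3) = 13.
Hence the absolute maximum is 59/3 at t = 2.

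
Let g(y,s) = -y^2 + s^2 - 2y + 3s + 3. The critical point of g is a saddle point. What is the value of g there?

7/4

∂g/∂y = -2y - 2 = 0 and ∂g/∂s = 2s + 3 = 0, so (y, s) = (-1, -3/2).
The Hessian has g_{yy} = -2, g_{ss} = 2, g_{ys} = 0, giving D = -4 < 0, so the point is a saddle point.
g(-1, -3/2) = 7/4.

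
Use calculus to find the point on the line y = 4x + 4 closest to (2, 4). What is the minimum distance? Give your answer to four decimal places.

Minimize D(x)^2 = (x - 2)^2 + (4x)^2.
d/dx[D^2] = 2(x - 2) + 2·4·(4x) = 0 ⇒ x = 2/17.
Then y = 76/17 and the distance is √(64/17) ≈ 1.9403.

1.9403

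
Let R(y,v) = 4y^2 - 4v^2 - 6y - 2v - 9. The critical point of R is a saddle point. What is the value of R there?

-11

∂R/∂y = 8y - 6 = 0 and ∂R/∂v = -8v - 2 = 0, so (y, v) = (3/4, -1/4).
The Hessian has R_{yy} = 8, R_{vv} = -8, R_{yv} = 0, giving D = -64 < 0, so the point is a saddle point.
R(3/4, -1/4) = -11.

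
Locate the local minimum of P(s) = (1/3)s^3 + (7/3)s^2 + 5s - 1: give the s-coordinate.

Critical points: P'(s) = s^2 + (14/3)s + 5 vanishes at s = -3, -5/3.
Since P''(s) = 2s + 14/3, we get P''(-3) = -4/3 < 0 ⇒ local maximum; P''(-5/3) = 4/3 > 0 ⇒ local minimum.
So the local minimum value is P(-5/3) = -356/81.

-5/3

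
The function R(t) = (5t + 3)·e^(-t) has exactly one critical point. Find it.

2/5

R'(t) = 5·e^(-t) + (5t + 3)·(-1)·e^(-t) = (-5t + 2)·e^(-t). Since e^(-t) > 0, the only critical point is t = 2/5.
R''(2/5) has the same sign as -5 < 0, so this is a local maximum.
R(2/5) = (5)·e^(-2/5) ≈ 3.3516.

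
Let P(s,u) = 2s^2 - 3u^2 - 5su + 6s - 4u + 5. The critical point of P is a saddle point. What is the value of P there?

∂P/∂s = 4s - 5u + 6 = 0 and ∂P/∂u = -5s - 6u - 4 = 0, so (s, u) = (-8/7, 2/7).
The Hessian has P_{ss} = 4, P_{uu} = -6, P_{su} = -5, giving D = -49 < 0, so the point is a saddle point.
P(-8/7, 2/7) = 1.

1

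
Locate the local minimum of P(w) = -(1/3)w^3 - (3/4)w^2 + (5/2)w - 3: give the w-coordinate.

Critical points: P'(w) = -w^2 - (3/2)w + 5/2 vanishes at w = -5/2, 1.
Second-derivative test with P''(w) = -2w - 3/2: P''(-5/2) = 7/2 > 0 ⇒ local minimum; P''(1) = -7/2 < 0 ⇒ local maximum.
The local minimum is P(-5/2) = -419/48.

-5/2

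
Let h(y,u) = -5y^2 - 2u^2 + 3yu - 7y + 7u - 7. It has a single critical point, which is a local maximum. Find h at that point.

-21/31

∂h/∂y = -10y + 3u - 7 = 0 and ∂h/∂u = 3y - 4u + 7 = 0, so (y, u) = (-7/31, 49/31).
The Hessian has h_{yy} = -10, h_{uu} = -4, h_{yu} = 3, giving D = 31 > 0 with h_{yy} < 0, so the point is a local maximum.
h(-7/31, 49/31) = -21/31.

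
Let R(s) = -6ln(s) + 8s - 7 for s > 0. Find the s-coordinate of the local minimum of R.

3/4

R'(s) = -6/s + 8 = 0 gives s = 3/4.
R''(s) = 6/s², which is positive for s > 0, so this is a local minimum.
R(3/4) = -6·ln(3/4) + 6 - 7 ≈ 0.7261.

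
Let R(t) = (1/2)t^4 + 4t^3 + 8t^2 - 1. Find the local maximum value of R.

7

Critical points: R'(t) = 2t^3 + 12t^2 + 16t vanishes at t = -4, -2, 0.
Second-derivative test with R''(t) = 6t^2 + 24t + 16: R''(-4) = 16 > 0 ⇒ local minimum; R''(-2) = -8 < 0 ⇒ local maximum; R''(0) = 16 > 0 ⇒ local minimum.
So the local maximum value is R(-2) = 7.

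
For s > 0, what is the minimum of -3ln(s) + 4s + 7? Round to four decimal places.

P'(s) = -3/s + 4 = 0 gives s = 3/4.
P''(s) = 3/s², which is positive for s > 0, so this is a local minimum.
P(3/4) = -3·ln(3/4) + 3 + 7 ≈ 10.8630.

10.8630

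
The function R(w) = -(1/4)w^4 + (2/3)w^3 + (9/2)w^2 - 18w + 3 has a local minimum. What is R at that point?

R'(w) = -w^3 + 2w^2 + 9w - 18. Setting R'(w) = 0 gives w ∈ {-3, 2, 3}.
R''(w) = -3w^2 + 4w + 9. R''(-3) = -30 < 0 ⇒ local maximum; R''(2) = 5 > 0 ⇒ local minimum; R''(3) = -6 < 0 ⇒ local maximum.
So the local minimum value is R(2) = -41/3.

-41/3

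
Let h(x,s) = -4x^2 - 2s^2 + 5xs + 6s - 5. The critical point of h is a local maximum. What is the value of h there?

109/7

∂h/∂x = -8x + 5s = 0 and ∂h/∂s = 5x - 4s + 6 = 0, so (x, s) = (30/7, 48/7).
The Hessian has h_{xx} = -8, h_{ss} = -4, h_{xs} = 5, giving D = 7 > 0 with h_{xx} < 0, so the point is a local maximum.
h(30/7, 48/7) = 109/7.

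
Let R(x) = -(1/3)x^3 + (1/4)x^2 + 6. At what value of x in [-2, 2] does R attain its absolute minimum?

2

Differentiating, R'(x) = -x^2 + (1/2)x; which vanishes at x = 0 and x = 1/2.
Compare values at every candidate in [-2, 2]: R(-2) = 29/3, R(0) = 6, R(1/2) = 289/48, R(2) = 13/3.
Hence the absolute minimum is 13/3 at x = 2.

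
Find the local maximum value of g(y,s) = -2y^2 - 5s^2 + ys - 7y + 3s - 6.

8/39

∂g/∂y = -4y + s - 7 = 0 and ∂g/∂s = y - 10s + 3 = 0, so (y, s) = (-67/39, 5/39).
The Hessian has g_{yy} = -4, g_{ss} = -10, g_{ys} = 1, giving D = 39 > 0 with g_{yy} < 0, so the point is a local maximum.
g(-67/39, 5/39) = 8/39.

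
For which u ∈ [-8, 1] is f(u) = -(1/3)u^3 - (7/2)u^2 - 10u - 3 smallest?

The derivative is -u^2 - 7u - 10, which vanishes at u = -5 and u = -2.
Compare values at every candidate in [-8, 1]: f(-8) = 71/3, f(-5) = 7/6, f(-2) = 17/3, f(1) = -101/6.
Hence the absolute minimum is -101/6 at u = 1.

1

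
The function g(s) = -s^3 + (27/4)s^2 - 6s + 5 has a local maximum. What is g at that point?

g'(s) = -3s^2 + (27/2)s - 6. Setting g'(s) = 0 gives s ∈ {1/2, 4}.
g''(s) = -6s + 27/2. g''(1/2) = 21/2 > 0 ⇒ local minimum; g''(4) = -21/2 < 0 ⇒ local maximum.
The local maximum is g(4) = 25.

25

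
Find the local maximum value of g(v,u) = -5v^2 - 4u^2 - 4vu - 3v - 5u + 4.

357/64

∂g/∂v = -10v - 4u - 3 = 0 and ∂g/∂u = -4v - 8u - 5 = 0, so (v, u) = (-1/16, -19/32).
The Hessian has g_{vv} = -10, g_{uu} = -8, g_{vu} = -4, giving D = 64 > 0 with g_{vv} < 0, so the point is a local maximum.
g(-1/16, -19/32) = 357/64.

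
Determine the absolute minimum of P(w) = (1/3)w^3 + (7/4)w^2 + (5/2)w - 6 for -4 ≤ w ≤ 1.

The derivative is w^2 + (7/2)w + 5/2, which vanishes at w = -5/2 and w = -1.
Evaluating at the critical points and endpoints: P(-4) = -28/3, P(-5/2) = -313/48, P(-1) = -85/12, P(1) = -17/12.
So the minimum is P(-4) = -28/3.

-28/3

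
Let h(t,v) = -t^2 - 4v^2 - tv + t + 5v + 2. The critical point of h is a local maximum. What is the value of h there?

18/5

∂h/∂t = -2t - v + 1 = 0 and ∂h/∂v = -t - 8v + 5 = 0, so (t, v) = (1/5, 3/5).
The Hessian has h_{tt} = -2, h_{vv} = -8, h_{tv} = -1, giving D = 15 > 0 with h_{tt} < 0, so the point is a local maximum.
h(1/5, 3/5) = 18/5.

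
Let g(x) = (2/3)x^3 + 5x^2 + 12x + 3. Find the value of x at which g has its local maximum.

-3

Critical points: g'(x) = 2x^2 + 10x + 12 vanishes at x = -3, -2.
Second-derivative test with g''(x) = 4x + 10: g''(-3) = -2 < 0 ⇒ local maximum; g''(-2) = 2 > 0 ⇒ local minimum.
The local maximum is g(-3) = -6.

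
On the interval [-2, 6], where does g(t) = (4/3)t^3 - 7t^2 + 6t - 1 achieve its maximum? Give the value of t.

6

The derivative is 4t^2 - 14t + 6, which vanishes at t = 1/2 and t = 3.
Compare values at every candidate in [-2, 6]: g(-2) = -155/3,  g(1/2) = 5/12,  g(3) = -10,  g(6) = 71.
So the maximum is g(6) = 71.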